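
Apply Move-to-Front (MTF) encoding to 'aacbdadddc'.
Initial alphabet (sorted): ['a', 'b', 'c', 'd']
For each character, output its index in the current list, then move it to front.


MTF encoding:
'a': index 0 in ['a', 'b', 'c', 'd'] -> ['a', 'b', 'c', 'd']
'a': index 0 in ['a', 'b', 'c', 'd'] -> ['a', 'b', 'c', 'd']
'c': index 2 in ['a', 'b', 'c', 'd'] -> ['c', 'a', 'b', 'd']
'b': index 2 in ['c', 'a', 'b', 'd'] -> ['b', 'c', 'a', 'd']
'd': index 3 in ['b', 'c', 'a', 'd'] -> ['d', 'b', 'c', 'a']
'a': index 3 in ['d', 'b', 'c', 'a'] -> ['a', 'd', 'b', 'c']
'd': index 1 in ['a', 'd', 'b', 'c'] -> ['d', 'a', 'b', 'c']
'd': index 0 in ['d', 'a', 'b', 'c'] -> ['d', 'a', 'b', 'c']
'd': index 0 in ['d', 'a', 'b', 'c'] -> ['d', 'a', 'b', 'c']
'c': index 3 in ['d', 'a', 'b', 'c'] -> ['c', 'd', 'a', 'b']


Output: [0, 0, 2, 2, 3, 3, 1, 0, 0, 3]


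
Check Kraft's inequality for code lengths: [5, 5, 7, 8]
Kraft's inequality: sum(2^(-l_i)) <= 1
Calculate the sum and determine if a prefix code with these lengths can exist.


Sum = 2^(-5) + 2^(-5) + 2^(-7) + 2^(-8)
    = 0.03125 + 0.03125 + 0.0078125 + 0.00390625
    = 19/256 = 0.07421875
Since 0.07421875 <= 1, Kraft's inequality IS satisfied.
A prefix code with these lengths CAN exist.

Kraft sum = 0.07421875. Satisfied.


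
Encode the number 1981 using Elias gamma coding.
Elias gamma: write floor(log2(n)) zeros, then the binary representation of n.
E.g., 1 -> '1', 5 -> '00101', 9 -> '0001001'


num_bits = floor(log2(1981)) + 1 = 11
leading_zeros = num_bits - 1 = 10
binary(1981) = 11110111101

Elias gamma(1981) = '0000000000' + '11110111101' = 000000000011110111101 (21 bits)


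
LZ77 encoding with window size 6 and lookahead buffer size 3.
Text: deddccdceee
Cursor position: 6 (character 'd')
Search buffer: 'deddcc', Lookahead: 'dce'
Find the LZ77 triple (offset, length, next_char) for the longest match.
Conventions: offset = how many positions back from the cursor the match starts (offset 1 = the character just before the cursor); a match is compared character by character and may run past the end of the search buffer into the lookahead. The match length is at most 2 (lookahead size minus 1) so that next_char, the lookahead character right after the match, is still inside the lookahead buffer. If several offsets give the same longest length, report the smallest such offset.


Try each offset into the search buffer:
  offset=1 (pos 5, char 'c'): match length 0
  offset=2 (pos 4, char 'c'): match length 0
  offset=3 (pos 3, char 'd'): match length 2
  offset=4 (pos 2, char 'd'): match length 1
  offset=5 (pos 1, char 'e'): match length 0
  offset=6 (pos 0, char 'd'): match length 1
Longest match has length 2 at offset 3.
next_char = character at position 6 + 2 = 8 -> 'e'

Best match: offset=3, length=2 (matching 'dc' starting at position 3)
LZ77 triple: (3, 2, 'e')


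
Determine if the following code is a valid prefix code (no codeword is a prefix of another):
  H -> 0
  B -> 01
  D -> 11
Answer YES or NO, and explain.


Checking each pair (does one codeword prefix another?):
  H='0' vs B='01': prefix -- VIOLATION

NO -- this is NOT a valid prefix code. H (0) is a prefix of B (01).


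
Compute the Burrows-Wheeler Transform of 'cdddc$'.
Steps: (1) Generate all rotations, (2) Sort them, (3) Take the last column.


Rotations (sorted):
  0: $cdddc -> last char: c
  1: c$cddd -> last char: d
  2: cdddc$ -> last char: $
  3: dc$cdd -> last char: d
  4: ddc$cd -> last char: d
  5: dddc$c -> last char: c


BWT = cd$ddc


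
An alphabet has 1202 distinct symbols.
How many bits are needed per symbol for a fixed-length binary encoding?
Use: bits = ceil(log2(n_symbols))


log2(1202) = 10.2312
Bracket: 2^10 = 1024 < 1202 <= 2^11 = 2048
So ceil(log2(1202)) = 11

bits = ceil(log2(1202)) = ceil(10.2312) = 11 bits


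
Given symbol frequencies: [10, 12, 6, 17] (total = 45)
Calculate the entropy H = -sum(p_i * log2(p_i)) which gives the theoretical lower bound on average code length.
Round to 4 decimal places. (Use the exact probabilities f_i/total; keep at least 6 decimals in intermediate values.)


Per-symbol terms -p_i * log2(p_i) with p_i = f_i/45:
  p = 10/45 = 0.222222: log2(p) = -2.169925, -p*log2(p) = 0.482206
  p = 12/45 = 0.266667: log2(p) = -1.906891, -p*log2(p) = 0.508504
  p = 6/45 = 0.133333: log2(p) = -2.906891, -p*log2(p) = 0.387585
  p = 17/45 = 0.377778: log2(p) = -1.404390, -p*log2(p) = 0.530547
H = 0.482206 + 0.508504 + 0.387585 + 0.530547 = 1.908842

H = 1.9088 bits/symbol


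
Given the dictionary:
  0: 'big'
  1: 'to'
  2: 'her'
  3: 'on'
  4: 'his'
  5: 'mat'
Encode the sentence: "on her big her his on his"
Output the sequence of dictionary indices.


Look up each word in the dictionary:
  'on' -> 3
  'her' -> 2
  'big' -> 0
  'her' -> 2
  'his' -> 4
  'on' -> 3
  'his' -> 4

Encoded: [3, 2, 0, 2, 4, 3, 4]


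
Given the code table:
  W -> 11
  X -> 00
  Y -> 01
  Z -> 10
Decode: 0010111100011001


Decoding:
00 -> X
10 -> Z
11 -> W
11 -> W
00 -> X
01 -> Y
10 -> Z
01 -> Y


Result: XZWWXYZY


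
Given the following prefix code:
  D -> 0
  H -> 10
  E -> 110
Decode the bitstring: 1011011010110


Decoding step by step:
Bits 10 -> H
Bits 110 -> E
Bits 110 -> E
Bits 10 -> H
Bits 110 -> E


Decoded message: HEEHE


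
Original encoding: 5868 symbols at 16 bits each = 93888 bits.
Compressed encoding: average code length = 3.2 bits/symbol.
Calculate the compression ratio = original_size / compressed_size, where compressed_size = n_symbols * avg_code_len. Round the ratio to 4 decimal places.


original_size = n_symbols * orig_bits = 5868 * 16 = 93888 bits
compressed_size = n_symbols * avg_code_len = 5868 * 3.2 = 18777.6 bits
ratio = original_size / compressed_size = 93888 / 18777.6 = 5.0

Compression ratio = 5.0


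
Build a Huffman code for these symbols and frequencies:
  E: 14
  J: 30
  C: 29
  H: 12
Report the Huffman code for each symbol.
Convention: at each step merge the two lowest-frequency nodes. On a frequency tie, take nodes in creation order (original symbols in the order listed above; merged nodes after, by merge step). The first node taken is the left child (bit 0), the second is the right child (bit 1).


Huffman tree construction:
Step 1: Merge H(12) + E(14) = 26
Step 2: Merge (H+E)(26) + C(29) = 55
Step 3: Merge J(30) + ((H+E)+C)(55) = 85
Read each symbol's code off the tree from the root (left child = 0, right child = 1).

Codes:
  E: 101 (length 3)
  J: 0 (length 1)
  C: 11 (length 2)
  H: 100 (length 3)
Average code length: 166/85 = 1.9529 bits/symbol


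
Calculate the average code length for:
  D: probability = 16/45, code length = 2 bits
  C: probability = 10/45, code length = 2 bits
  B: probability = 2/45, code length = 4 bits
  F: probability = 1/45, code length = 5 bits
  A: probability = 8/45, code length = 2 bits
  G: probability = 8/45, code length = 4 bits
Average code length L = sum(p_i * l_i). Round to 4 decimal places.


Weighted contributions p_i * l_i:
  D: (16/45) * 2 = 32/45
  C: (10/45) * 2 = 20/45
  B: (2/45) * 4 = 8/45
  F: (1/45) * 5 = 5/45
  A: (8/45) * 2 = 16/45
  G: (8/45) * 4 = 32/45
Sum = (32 + 20 + 8 + 5 + 16 + 32)/45 = 113/45

L = 113/45 = 2.5111 bits/symbol


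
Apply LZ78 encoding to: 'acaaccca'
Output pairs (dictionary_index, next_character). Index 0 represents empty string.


LZ78 encoding steps:
Dictionary: {0: ''}
Step 1: w='' (idx 0), next='a' -> output (0, 'a'), add 'a' as idx 1
Step 2: w='' (idx 0), next='c' -> output (0, 'c'), add 'c' as idx 2
Step 3: w='a' (idx 1), next='a' -> output (1, 'a'), add 'aa' as idx 3
Step 4: w='c' (idx 2), next='c' -> output (2, 'c'), add 'cc' as idx 4
Step 5: w='c' (idx 2), next='a' -> output (2, 'a'), add 'ca' as idx 5


Encoded: [(0, 'a'), (0, 'c'), (1, 'a'), (2, 'c'), (2, 'a')]


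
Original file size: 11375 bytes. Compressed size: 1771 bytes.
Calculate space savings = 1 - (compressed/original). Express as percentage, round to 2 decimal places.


ratio = compressed/original = 1771/11375 = 0.155692
savings = 1 - ratio = 1 - 0.155692 = 0.844308
as a percentage: 0.844308 * 100 = 84.43%

Space savings = 1 - 1771/11375 = 84.43%


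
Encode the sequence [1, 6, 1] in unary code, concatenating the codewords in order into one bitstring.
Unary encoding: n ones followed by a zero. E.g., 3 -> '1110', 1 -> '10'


Encode each number as n ones followed by a terminating 0:
  1 -> 10 (2 bits)
  6 -> 1111110 (7 bits)
  1 -> 10 (2 bits)
Total length = 2 + 7 + 2 = 11 bits.

Unary([1, 6, 1]) = 10111111010 (11 bits)


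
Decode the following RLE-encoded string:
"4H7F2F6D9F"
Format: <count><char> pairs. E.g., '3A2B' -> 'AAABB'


Expanding each <count><char> pair:
  4H -> 'HHHH'
  7F -> 'FFFFFFF'
  2F -> 'FF'
  6D -> 'DDDDDD'
  9F -> 'FFFFFFFFF'

Decoded = HHHHFFFFFFFFFDDDDDDFFFFFFFFF


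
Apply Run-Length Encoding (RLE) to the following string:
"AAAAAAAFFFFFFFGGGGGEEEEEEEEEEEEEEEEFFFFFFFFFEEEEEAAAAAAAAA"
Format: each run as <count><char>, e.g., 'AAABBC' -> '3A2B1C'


Scanning runs left to right:
  i=0: run of 'A' x 7 -> '7A'
  i=7: run of 'F' x 7 -> '7F'
  i=14: run of 'G' x 5 -> '5G'
  i=19: run of 'E' x 16 -> '16E'
  i=35: run of 'F' x 9 -> '9F'
  i=44: run of 'E' x 5 -> '5E'
  i=49: run of 'A' x 9 -> '9A'

RLE = 7A7F5G16E9F5E9A


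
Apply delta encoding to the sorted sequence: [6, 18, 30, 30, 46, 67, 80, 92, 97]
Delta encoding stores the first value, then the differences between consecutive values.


First value: 6
Deltas:
  18 - 6 = 12
  30 - 18 = 12
  30 - 30 = 0
  46 - 30 = 16
  67 - 46 = 21
  80 - 67 = 13
  92 - 80 = 12
  97 - 92 = 5


Delta encoded: [6, 12, 12, 0, 16, 21, 13, 12, 5]


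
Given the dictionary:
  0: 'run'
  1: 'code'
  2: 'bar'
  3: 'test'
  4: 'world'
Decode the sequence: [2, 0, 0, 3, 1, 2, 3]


Look up each index in the dictionary:
  2 -> 'bar'
  0 -> 'run'
  0 -> 'run'
  3 -> 'test'
  1 -> 'code'
  2 -> 'bar'
  3 -> 'test'

Decoded: "bar run run test code bar test"


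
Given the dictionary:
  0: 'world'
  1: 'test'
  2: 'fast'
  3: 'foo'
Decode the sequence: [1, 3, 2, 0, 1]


Look up each index in the dictionary:
  1 -> 'test'
  3 -> 'foo'
  2 -> 'fast'
  0 -> 'world'
  1 -> 'test'

Decoded: "test foo fast world test"


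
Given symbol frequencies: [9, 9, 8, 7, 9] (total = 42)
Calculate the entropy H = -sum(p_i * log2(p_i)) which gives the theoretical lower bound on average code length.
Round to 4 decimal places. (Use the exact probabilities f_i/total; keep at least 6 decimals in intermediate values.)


Per-symbol terms -p_i * log2(p_i) with p_i = f_i/42:
  p = 9/42 = 0.214286: log2(p) = -2.222392, -p*log2(p) = 0.476227
  p = 9/42 = 0.214286: log2(p) = -2.222392, -p*log2(p) = 0.476227
  p = 8/42 = 0.190476: log2(p) = -2.392317, -p*log2(p) = 0.455680
  p = 7/42 = 0.166667: log2(p) = -2.584963, -p*log2(p) = 0.430827
  p = 9/42 = 0.214286: log2(p) = -2.222392, -p*log2(p) = 0.476227
H = 0.476227 + 0.476227 + 0.455680 + 0.430827 + 0.476227 = 2.315188

H = 2.3152 bits/symbol


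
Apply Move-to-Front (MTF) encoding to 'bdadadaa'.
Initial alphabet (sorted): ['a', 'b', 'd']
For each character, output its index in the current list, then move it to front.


MTF encoding:
'b': index 1 in ['a', 'b', 'd'] -> ['b', 'a', 'd']
'd': index 2 in ['b', 'a', 'd'] -> ['d', 'b', 'a']
'a': index 2 in ['d', 'b', 'a'] -> ['a', 'd', 'b']
'd': index 1 in ['a', 'd', 'b'] -> ['d', 'a', 'b']
'a': index 1 in ['d', 'a', 'b'] -> ['a', 'd', 'b']
'd': index 1 in ['a', 'd', 'b'] -> ['d', 'a', 'b']
'a': index 1 in ['d', 'a', 'b'] -> ['a', 'd', 'b']
'a': index 0 in ['a', 'd', 'b'] -> ['a', 'd', 'b']


Output: [1, 2, 2, 1, 1, 1, 1, 0]


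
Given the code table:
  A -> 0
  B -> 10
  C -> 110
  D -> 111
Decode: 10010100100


Decoding:
10 -> B
0 -> A
10 -> B
10 -> B
0 -> A
10 -> B
0 -> A


Result: BABBABA


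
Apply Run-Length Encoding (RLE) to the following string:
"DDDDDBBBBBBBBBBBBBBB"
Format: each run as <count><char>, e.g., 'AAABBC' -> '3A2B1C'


Scanning runs left to right:
  i=0: run of 'D' x 5 -> '5D'
  i=5: run of 'B' x 15 -> '15B'

RLE = 5D15B


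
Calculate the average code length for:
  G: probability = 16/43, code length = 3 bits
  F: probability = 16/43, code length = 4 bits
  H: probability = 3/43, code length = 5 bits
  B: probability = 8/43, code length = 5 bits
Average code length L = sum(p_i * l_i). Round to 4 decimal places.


Weighted contributions p_i * l_i:
  G: (16/43) * 3 = 48/43
  F: (16/43) * 4 = 64/43
  H: (3/43) * 5 = 15/43
  B: (8/43) * 5 = 40/43
Sum = (48 + 64 + 15 + 40)/43 = 167/43

L = 167/43 = 3.8837 bits/symbol


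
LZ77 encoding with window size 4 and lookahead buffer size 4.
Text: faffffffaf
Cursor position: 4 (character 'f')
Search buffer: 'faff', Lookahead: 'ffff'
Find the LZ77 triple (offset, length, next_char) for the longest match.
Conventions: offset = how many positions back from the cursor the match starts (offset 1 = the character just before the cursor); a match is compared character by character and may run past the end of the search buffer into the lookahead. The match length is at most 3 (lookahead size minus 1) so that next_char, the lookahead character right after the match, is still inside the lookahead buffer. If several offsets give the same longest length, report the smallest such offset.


Try each offset into the search buffer:
  offset=1 (pos 3, char 'f'): match length 3
  offset=2 (pos 2, char 'f'): match length 3
  offset=3 (pos 1, char 'a'): match length 0
  offset=4 (pos 0, char 'f'): match length 1
Longest match has length 3, found at offsets 1, 2; take the smallest, offset 1.
next_char = character at position 4 + 3 = 7 -> 'f'

Best match: offset=1, length=3 (matching 'fff' starting at position 3)
LZ77 triple: (1, 3, 'f')


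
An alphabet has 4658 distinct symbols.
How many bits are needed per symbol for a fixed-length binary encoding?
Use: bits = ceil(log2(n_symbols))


log2(4658) = 12.1855
Bracket: 2^12 = 4096 < 4658 <= 2^13 = 8192
So ceil(log2(4658)) = 13

bits = ceil(log2(4658)) = ceil(12.1855) = 13 bits


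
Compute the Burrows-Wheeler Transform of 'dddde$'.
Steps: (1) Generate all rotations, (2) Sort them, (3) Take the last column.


Rotations (sorted):
  0: $dddde -> last char: e
  1: dddde$ -> last char: $
  2: ddde$d -> last char: d
  3: dde$dd -> last char: d
  4: de$ddd -> last char: d
  5: e$dddd -> last char: d


BWT = e$dddd


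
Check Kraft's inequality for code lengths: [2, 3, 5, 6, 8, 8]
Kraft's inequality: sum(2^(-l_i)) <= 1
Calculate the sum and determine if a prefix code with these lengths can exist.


Sum = 2^(-2) + 2^(-3) + 2^(-5) + 2^(-6) + 2^(-8) + 2^(-8)
    = 0.25 + 0.125 + 0.03125 + 0.015625 + 0.00390625 + 0.00390625
    = 110/256 = 0.4296875
Since 0.4296875 <= 1, Kraft's inequality IS satisfied.
A prefix code with these lengths CAN exist.

Kraft sum = 0.4296875. Satisfied.


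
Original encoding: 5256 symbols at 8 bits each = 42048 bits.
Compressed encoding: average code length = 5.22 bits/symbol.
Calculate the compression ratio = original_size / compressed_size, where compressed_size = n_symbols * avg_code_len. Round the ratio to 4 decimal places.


original_size = n_symbols * orig_bits = 5256 * 8 = 42048 bits
compressed_size = n_symbols * avg_code_len = 5256 * 5.22 = 27436.32 bits
ratio = original_size / compressed_size = 42048 / 27436.32 = 1.5326

Compression ratio = 1.5326


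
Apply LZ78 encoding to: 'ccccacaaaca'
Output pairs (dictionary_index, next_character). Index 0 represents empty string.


LZ78 encoding steps:
Dictionary: {0: ''}
Step 1: w='' (idx 0), next='c' -> output (0, 'c'), add 'c' as idx 1
Step 2: w='c' (idx 1), next='c' -> output (1, 'c'), add 'cc' as idx 2
Step 3: w='c' (idx 1), next='a' -> output (1, 'a'), add 'ca' as idx 3
Step 4: w='ca' (idx 3), next='a' -> output (3, 'a'), add 'caa' as idx 4
Step 5: w='' (idx 0), next='a' -> output (0, 'a'), add 'a' as idx 5
Step 6: w='ca' (idx 3), end of input -> output (3, '')


Encoded: [(0, 'c'), (1, 'c'), (1, 'a'), (3, 'a'), (0, 'a'), (3, '')]


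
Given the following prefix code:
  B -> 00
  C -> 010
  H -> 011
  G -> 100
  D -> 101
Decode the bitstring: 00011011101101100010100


Decoding step by step:
Bits 00 -> B
Bits 011 -> H
Bits 011 -> H
Bits 101 -> D
Bits 101 -> D
Bits 100 -> G
Bits 010 -> C
Bits 100 -> G


Decoded message: BHHDDGCG


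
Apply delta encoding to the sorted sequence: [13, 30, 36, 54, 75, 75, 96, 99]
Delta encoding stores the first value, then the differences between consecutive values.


First value: 13
Deltas:
  30 - 13 = 17
  36 - 30 = 6
  54 - 36 = 18
  75 - 54 = 21
  75 - 75 = 0
  96 - 75 = 21
  99 - 96 = 3


Delta encoded: [13, 17, 6, 18, 21, 0, 21, 3]


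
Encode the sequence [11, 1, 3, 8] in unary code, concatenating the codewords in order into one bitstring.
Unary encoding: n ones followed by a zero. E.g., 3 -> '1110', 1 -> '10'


Encode each number as n ones followed by a terminating 0:
  11 -> 111111111110 (12 bits)
  1 -> 10 (2 bits)
  3 -> 1110 (4 bits)
  8 -> 111111110 (9 bits)
Total length = 12 + 2 + 4 + 9 = 27 bits.

Unary([11, 1, 3, 8]) = 111111111110101110111111110 (27 bits)


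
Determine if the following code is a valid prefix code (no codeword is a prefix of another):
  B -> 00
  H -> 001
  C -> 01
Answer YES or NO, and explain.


Checking each pair (does one codeword prefix another?):
  B='00' vs H='001': prefix -- VIOLATION

NO -- this is NOT a valid prefix code. B (00) is a prefix of H (001).


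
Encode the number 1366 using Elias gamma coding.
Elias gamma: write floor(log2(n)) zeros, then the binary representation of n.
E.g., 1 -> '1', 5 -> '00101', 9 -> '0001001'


num_bits = floor(log2(1366)) + 1 = 11
leading_zeros = num_bits - 1 = 10
binary(1366) = 10101010110

Elias gamma(1366) = '0000000000' + '10101010110' = 000000000010101010110 (21 bits)


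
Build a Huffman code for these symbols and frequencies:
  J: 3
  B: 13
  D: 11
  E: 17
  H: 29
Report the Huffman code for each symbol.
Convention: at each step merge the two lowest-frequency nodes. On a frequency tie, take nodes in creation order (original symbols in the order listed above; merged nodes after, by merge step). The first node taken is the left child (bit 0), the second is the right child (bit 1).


Huffman tree construction:
Step 1: Merge J(3) + D(11) = 14
Step 2: Merge B(13) + (J+D)(14) = 27
Step 3: Merge E(17) + (B+(J+D))(27) = 44
Step 4: Merge H(29) + (E+(B+(J+D)))(44) = 73
Read each symbol's code off the tree from the root (left child = 0, right child = 1).

Codes:
  J: 1110 (length 4)
  B: 110 (length 3)
  D: 1111 (length 4)
  E: 10 (length 2)
  H: 0 (length 1)
Average code length: 158/73 = 2.1644 bits/symbol


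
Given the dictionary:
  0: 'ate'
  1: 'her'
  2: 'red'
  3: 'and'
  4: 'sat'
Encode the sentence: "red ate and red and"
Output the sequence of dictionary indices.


Look up each word in the dictionary:
  'red' -> 2
  'ate' -> 0
  'and' -> 3
  'red' -> 2
  'and' -> 3

Encoded: [2, 0, 3, 2, 3]


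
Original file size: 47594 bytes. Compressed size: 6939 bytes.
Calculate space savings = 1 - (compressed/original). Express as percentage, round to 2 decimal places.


ratio = compressed/original = 6939/47594 = 0.145796
savings = 1 - ratio = 1 - 0.145796 = 0.854204
as a percentage: 0.854204 * 100 = 85.42%

Space savings = 1 - 6939/47594 = 85.42%


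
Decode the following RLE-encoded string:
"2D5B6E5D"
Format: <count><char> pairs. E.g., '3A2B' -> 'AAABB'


Expanding each <count><char> pair:
  2D -> 'DD'
  5B -> 'BBBBB'
  6E -> 'EEEEEE'
  5D -> 'DDDDD'

Decoded = DDBBBBBEEEEEEDDDDD


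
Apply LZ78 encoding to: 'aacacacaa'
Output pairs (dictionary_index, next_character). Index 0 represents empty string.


LZ78 encoding steps:
Dictionary: {0: ''}
Step 1: w='' (idx 0), next='a' -> output (0, 'a'), add 'a' as idx 1
Step 2: w='a' (idx 1), next='c' -> output (1, 'c'), add 'ac' as idx 2
Step 3: w='ac' (idx 2), next='a' -> output (2, 'a'), add 'aca' as idx 3
Step 4: w='' (idx 0), next='c' -> output (0, 'c'), add 'c' as idx 4
Step 5: w='a' (idx 1), next='a' -> output (1, 'a'), add 'aa' as idx 5


Encoded: [(0, 'a'), (1, 'c'), (2, 'a'), (0, 'c'), (1, 'a')]


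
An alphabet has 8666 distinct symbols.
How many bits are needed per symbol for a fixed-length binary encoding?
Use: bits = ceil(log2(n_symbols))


log2(8666) = 13.0812
Bracket: 2^13 = 8192 < 8666 <= 2^14 = 16384
So ceil(log2(8666)) = 14

bits = ceil(log2(8666)) = ceil(13.0812) = 14 bits


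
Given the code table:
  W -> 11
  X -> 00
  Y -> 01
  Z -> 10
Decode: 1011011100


Decoding:
10 -> Z
11 -> W
01 -> Y
11 -> W
00 -> X


Result: ZWYWX


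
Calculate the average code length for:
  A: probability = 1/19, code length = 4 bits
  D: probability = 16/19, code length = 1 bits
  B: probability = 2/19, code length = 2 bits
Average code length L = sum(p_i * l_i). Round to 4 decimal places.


Weighted contributions p_i * l_i:
  A: (1/19) * 4 = 4/19
  D: (16/19) * 1 = 16/19
  B: (2/19) * 2 = 4/19
Sum = (4 + 16 + 4)/19 = 24/19

L = 24/19 = 1.2632 bits/symbol


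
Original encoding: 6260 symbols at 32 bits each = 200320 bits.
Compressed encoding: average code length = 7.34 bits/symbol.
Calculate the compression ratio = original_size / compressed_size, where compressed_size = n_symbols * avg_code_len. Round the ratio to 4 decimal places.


original_size = n_symbols * orig_bits = 6260 * 32 = 200320 bits
compressed_size = n_symbols * avg_code_len = 6260 * 7.34 = 45948.4 bits
ratio = original_size / compressed_size = 200320 / 45948.4 = 4.3597

Compression ratio = 4.3597


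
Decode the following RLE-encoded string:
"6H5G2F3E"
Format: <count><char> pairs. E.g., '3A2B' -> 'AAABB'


Expanding each <count><char> pair:
  6H -> 'HHHHHH'
  5G -> 'GGGGG'
  2F -> 'FF'
  3E -> 'EEE'

Decoded = HHHHHHGGGGGFFEEE


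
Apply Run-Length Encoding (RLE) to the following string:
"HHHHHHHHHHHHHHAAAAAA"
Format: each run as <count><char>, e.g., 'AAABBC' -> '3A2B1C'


Scanning runs left to right:
  i=0: run of 'H' x 14 -> '14H'
  i=14: run of 'A' x 6 -> '6A'

RLE = 14H6A


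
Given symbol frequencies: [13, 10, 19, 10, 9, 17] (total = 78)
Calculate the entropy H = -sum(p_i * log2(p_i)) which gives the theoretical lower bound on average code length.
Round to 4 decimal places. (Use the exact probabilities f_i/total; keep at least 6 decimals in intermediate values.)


Per-symbol terms -p_i * log2(p_i) with p_i = f_i/78:
  p = 13/78 = 0.166667: log2(p) = -2.584963, -p*log2(p) = 0.430827
  p = 10/78 = 0.128205: log2(p) = -2.963474, -p*log2(p) = 0.379933
  p = 19/78 = 0.243590: log2(p) = -2.037475, -p*log2(p) = 0.496308
  p = 10/78 = 0.128205: log2(p) = -2.963474, -p*log2(p) = 0.379933
  p = 9/78 = 0.115385: log2(p) = -3.115477, -p*log2(p) = 0.359478
  p = 17/78 = 0.217949: log2(p) = -2.197939, -p*log2(p) = 0.479038
H = 0.430827 + 0.379933 + 0.496308 + 0.379933 + 0.359478 + 0.479038 = 2.525517

H = 2.5255 bits/symbol


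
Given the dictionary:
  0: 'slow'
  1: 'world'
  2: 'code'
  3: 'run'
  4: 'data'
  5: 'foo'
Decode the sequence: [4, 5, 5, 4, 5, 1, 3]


Look up each index in the dictionary:
  4 -> 'data'
  5 -> 'foo'
  5 -> 'foo'
  4 -> 'data'
  5 -> 'foo'
  1 -> 'world'
  3 -> 'run'

Decoded: "data foo foo data foo world run"


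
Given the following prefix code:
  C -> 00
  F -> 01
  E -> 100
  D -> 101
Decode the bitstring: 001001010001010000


Decoding step by step:
Bits 00 -> C
Bits 100 -> E
Bits 101 -> D
Bits 00 -> C
Bits 01 -> F
Bits 01 -> F
Bits 00 -> C
Bits 00 -> C


Decoded message: CEDCFFCC


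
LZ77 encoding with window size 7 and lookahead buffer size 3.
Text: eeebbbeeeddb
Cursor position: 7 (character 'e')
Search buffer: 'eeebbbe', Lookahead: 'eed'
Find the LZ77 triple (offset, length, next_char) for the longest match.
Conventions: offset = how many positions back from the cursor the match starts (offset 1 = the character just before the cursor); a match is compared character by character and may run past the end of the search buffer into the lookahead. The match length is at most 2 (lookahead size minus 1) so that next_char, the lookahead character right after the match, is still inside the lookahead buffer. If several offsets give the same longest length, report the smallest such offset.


Try each offset into the search buffer:
  offset=1 (pos 6, char 'e'): match length 2
  offset=2 (pos 5, char 'b'): match length 0
  offset=3 (pos 4, char 'b'): match length 0
  offset=4 (pos 3, char 'b'): match length 0
  offset=5 (pos 2, char 'e'): match length 1
  offset=6 (pos 1, char 'e'): match length 2
  offset=7 (pos 0, char 'e'): match length 2
Longest match has length 2, found at offsets 1, 6, 7; take the smallest, offset 1.
next_char = character at position 7 + 2 = 9 -> 'd'

Best match: offset=1, length=2 (matching 'ee' starting at position 6)
LZ77 triple: (1, 2, 'd')


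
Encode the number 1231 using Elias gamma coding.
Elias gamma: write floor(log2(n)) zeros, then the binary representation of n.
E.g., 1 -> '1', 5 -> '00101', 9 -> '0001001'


num_bits = floor(log2(1231)) + 1 = 11
leading_zeros = num_bits - 1 = 10
binary(1231) = 10011001111

Elias gamma(1231) = '0000000000' + '10011001111' = 000000000010011001111 (21 bits)


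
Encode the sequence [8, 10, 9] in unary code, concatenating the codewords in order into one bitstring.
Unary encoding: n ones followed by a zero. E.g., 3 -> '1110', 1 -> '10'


Encode each number as n ones followed by a terminating 0:
  8 -> 111111110 (9 bits)
  10 -> 11111111110 (11 bits)
  9 -> 1111111110 (10 bits)
Total length = 9 + 11 + 10 = 30 bits.

Unary([8, 10, 9]) = 111111110111111111101111111110 (30 bits)


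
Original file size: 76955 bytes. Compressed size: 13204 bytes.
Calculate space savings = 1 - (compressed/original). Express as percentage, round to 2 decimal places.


ratio = compressed/original = 13204/76955 = 0.171581
savings = 1 - ratio = 1 - 0.171581 = 0.828419
as a percentage: 0.828419 * 100 = 82.84%

Space savings = 1 - 13204/76955 = 82.84%


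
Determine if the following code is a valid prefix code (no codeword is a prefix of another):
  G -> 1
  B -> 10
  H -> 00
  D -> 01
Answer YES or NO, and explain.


Checking each pair (does one codeword prefix another?):
  G='1' vs B='10': prefix -- VIOLATION

NO -- this is NOT a valid prefix code. G (1) is a prefix of B (10).


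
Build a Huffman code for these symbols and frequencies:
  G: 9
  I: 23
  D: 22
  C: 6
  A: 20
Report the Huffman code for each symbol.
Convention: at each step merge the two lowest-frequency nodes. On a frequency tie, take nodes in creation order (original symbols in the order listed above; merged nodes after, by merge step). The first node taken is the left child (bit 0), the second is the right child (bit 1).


Huffman tree construction:
Step 1: Merge C(6) + G(9) = 15
Step 2: Merge (C+G)(15) + A(20) = 35
Step 3: Merge D(22) + I(23) = 45
Step 4: Merge ((C+G)+A)(35) + (D+I)(45) = 80
Read each symbol's code off the tree from the root (left child = 0, right child = 1).

Codes:
  G: 001 (length 3)
  I: 11 (length 2)
  D: 10 (length 2)
  C: 000 (length 3)
  A: 01 (length 2)
Average code length: 175/80 = 2.1875 bits/symbol


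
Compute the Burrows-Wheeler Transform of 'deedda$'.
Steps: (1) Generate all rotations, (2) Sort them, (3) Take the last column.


Rotations (sorted):
  0: $deedda -> last char: a
  1: a$deedd -> last char: d
  2: da$deed -> last char: d
  3: dda$dee -> last char: e
  4: deedda$ -> last char: $
  5: edda$de -> last char: e
  6: eedda$d -> last char: d


BWT = adde$ed


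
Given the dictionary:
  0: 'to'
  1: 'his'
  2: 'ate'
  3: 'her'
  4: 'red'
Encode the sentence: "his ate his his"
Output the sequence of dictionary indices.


Look up each word in the dictionary:
  'his' -> 1
  'ate' -> 2
  'his' -> 1
  'his' -> 1

Encoded: [1, 2, 1, 1]


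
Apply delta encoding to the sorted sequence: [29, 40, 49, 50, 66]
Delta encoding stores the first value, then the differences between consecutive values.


First value: 29
Deltas:
  40 - 29 = 11
  49 - 40 = 9
  50 - 49 = 1
  66 - 50 = 16


Delta encoded: [29, 11, 9, 1, 16]


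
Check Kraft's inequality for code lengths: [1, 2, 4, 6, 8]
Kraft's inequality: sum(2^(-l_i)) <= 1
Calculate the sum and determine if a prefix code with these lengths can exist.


Sum = 2^(-1) + 2^(-2) + 2^(-4) + 2^(-6) + 2^(-8)
    = 0.5 + 0.25 + 0.0625 + 0.015625 + 0.00390625
    = 213/256 = 0.83203125
Since 0.83203125 <= 1, Kraft's inequality IS satisfied.
A prefix code with these lengths CAN exist.

Kraft sum = 0.83203125. Satisfied.


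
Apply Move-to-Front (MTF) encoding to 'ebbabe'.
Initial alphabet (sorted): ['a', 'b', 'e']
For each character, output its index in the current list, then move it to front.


MTF encoding:
'e': index 2 in ['a', 'b', 'e'] -> ['e', 'a', 'b']
'b': index 2 in ['e', 'a', 'b'] -> ['b', 'e', 'a']
'b': index 0 in ['b', 'e', 'a'] -> ['b', 'e', 'a']
'a': index 2 in ['b', 'e', 'a'] -> ['a', 'b', 'e']
'b': index 1 in ['a', 'b', 'e'] -> ['b', 'a', 'e']
'e': index 2 in ['b', 'a', 'e'] -> ['e', 'b', 'a']


Output: [2, 2, 0, 2, 1, 2]


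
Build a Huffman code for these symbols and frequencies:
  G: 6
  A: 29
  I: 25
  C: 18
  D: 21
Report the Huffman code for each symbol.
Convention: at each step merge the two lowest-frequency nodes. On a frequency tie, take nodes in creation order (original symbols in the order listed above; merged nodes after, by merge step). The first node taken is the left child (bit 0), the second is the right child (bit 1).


Huffman tree construction:
Step 1: Merge G(6) + C(18) = 24
Step 2: Merge D(21) + (G+C)(24) = 45
Step 3: Merge I(25) + A(29) = 54
Step 4: Merge (D+(G+C))(45) + (I+A)(54) = 99
Read each symbol's code off the tree from the root (left child = 0, right child = 1).

Codes:
  G: 010 (length 3)
  A: 11 (length 2)
  I: 10 (length 2)
  C: 011 (length 3)
  D: 00 (length 2)
Average code length: 222/99 = 2.2424 bits/symbol


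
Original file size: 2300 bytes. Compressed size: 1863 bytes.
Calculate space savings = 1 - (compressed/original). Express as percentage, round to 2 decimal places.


ratio = compressed/original = 1863/2300 = 0.81
savings = 1 - ratio = 1 - 0.81 = 0.19
as a percentage: 0.19 * 100 = 19.0%

Space savings = 1 - 1863/2300 = 19.0%


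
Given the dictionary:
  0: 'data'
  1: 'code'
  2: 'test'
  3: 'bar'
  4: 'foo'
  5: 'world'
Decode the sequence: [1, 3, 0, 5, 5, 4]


Look up each index in the dictionary:
  1 -> 'code'
  3 -> 'bar'
  0 -> 'data'
  5 -> 'world'
  5 -> 'world'
  4 -> 'foo'

Decoded: "code bar data world world foo"


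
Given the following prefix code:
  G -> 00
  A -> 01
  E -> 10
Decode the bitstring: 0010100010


Decoding step by step:
Bits 00 -> G
Bits 10 -> E
Bits 10 -> E
Bits 00 -> G
Bits 10 -> E


Decoded message: GEEGE


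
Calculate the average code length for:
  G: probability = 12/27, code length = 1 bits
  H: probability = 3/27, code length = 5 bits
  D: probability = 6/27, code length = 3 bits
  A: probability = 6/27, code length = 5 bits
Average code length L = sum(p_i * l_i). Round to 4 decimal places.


Weighted contributions p_i * l_i:
  G: (12/27) * 1 = 12/27
  H: (3/27) * 5 = 15/27
  D: (6/27) * 3 = 18/27
  A: (6/27) * 5 = 30/27
Sum = (12 + 15 + 18 + 30)/27 = 75/27

L = 75/27 = 2.7778 bits/symbol


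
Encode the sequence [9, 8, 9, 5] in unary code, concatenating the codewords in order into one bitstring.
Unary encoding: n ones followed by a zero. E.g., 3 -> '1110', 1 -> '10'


Encode each number as n ones followed by a terminating 0:
  9 -> 1111111110 (10 bits)
  8 -> 111111110 (9 bits)
  9 -> 1111111110 (10 bits)
  5 -> 111110 (6 bits)
Total length = 10 + 9 + 10 + 6 = 35 bits.

Unary([9, 8, 9, 5]) = 11111111101111111101111111110111110 (35 bits)


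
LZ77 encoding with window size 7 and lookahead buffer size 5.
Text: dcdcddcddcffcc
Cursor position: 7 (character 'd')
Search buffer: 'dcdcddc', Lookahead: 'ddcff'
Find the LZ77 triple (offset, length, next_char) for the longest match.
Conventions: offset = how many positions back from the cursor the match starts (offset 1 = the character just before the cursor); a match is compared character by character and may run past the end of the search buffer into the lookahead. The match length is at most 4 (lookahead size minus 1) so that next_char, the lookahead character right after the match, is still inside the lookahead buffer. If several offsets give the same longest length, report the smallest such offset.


Try each offset into the search buffer:
  offset=1 (pos 6, char 'c'): match length 0
  offset=2 (pos 5, char 'd'): match length 1
  offset=3 (pos 4, char 'd'): match length 3
  offset=4 (pos 3, char 'c'): match length 0
  offset=5 (pos 2, char 'd'): match length 1
  offset=6 (pos 1, char 'c'): match length 0
  offset=7 (pos 0, char 'd'): match length 1
Longest match has length 3 at offset 3.
next_char = character at position 7 + 3 = 10 -> 'f'

Best match: offset=3, length=3 (matching 'ddc' starting at position 4)
LZ77 triple: (3, 3, 'f')


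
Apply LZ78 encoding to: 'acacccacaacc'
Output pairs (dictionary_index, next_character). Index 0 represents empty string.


LZ78 encoding steps:
Dictionary: {0: ''}
Step 1: w='' (idx 0), next='a' -> output (0, 'a'), add 'a' as idx 1
Step 2: w='' (idx 0), next='c' -> output (0, 'c'), add 'c' as idx 2
Step 3: w='a' (idx 1), next='c' -> output (1, 'c'), add 'ac' as idx 3
Step 4: w='c' (idx 2), next='c' -> output (2, 'c'), add 'cc' as idx 4
Step 5: w='ac' (idx 3), next='a' -> output (3, 'a'), add 'aca' as idx 5
Step 6: w='ac' (idx 3), next='c' -> output (3, 'c'), add 'acc' as idx 6


Encoded: [(0, 'a'), (0, 'c'), (1, 'c'), (2, 'c'), (3, 'a'), (3, 'c')]


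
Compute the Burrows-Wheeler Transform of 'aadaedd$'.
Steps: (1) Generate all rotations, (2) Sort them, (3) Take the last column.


Rotations (sorted):
  0: $aadaedd -> last char: d
  1: aadaedd$ -> last char: $
  2: adaedd$a -> last char: a
  3: aedd$aad -> last char: d
  4: d$aadaed -> last char: d
  5: daedd$aa -> last char: a
  6: dd$aadae -> last char: e
  7: edd$aada -> last char: a


BWT = d$addaea


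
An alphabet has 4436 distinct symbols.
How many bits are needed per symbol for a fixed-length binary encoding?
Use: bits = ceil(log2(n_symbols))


log2(4436) = 12.115
Bracket: 2^12 = 4096 < 4436 <= 2^13 = 8192
So ceil(log2(4436)) = 13

bits = ceil(log2(4436)) = ceil(12.115) = 13 bits


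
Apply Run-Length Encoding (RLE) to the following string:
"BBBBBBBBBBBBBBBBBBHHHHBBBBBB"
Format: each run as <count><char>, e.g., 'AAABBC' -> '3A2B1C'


Scanning runs left to right:
  i=0: run of 'B' x 18 -> '18B'
  i=18: run of 'H' x 4 -> '4H'
  i=22: run of 'B' x 6 -> '6B'

RLE = 18B4H6B


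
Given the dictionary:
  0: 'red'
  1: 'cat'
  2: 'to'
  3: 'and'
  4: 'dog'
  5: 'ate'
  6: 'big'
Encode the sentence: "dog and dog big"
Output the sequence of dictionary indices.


Look up each word in the dictionary:
  'dog' -> 4
  'and' -> 3
  'dog' -> 4
  'big' -> 6

Encoded: [4, 3, 4, 6]


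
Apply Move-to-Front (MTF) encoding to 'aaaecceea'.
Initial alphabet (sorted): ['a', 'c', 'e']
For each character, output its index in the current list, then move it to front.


MTF encoding:
'a': index 0 in ['a', 'c', 'e'] -> ['a', 'c', 'e']
'a': index 0 in ['a', 'c', 'e'] -> ['a', 'c', 'e']
'a': index 0 in ['a', 'c', 'e'] -> ['a', 'c', 'e']
'e': index 2 in ['a', 'c', 'e'] -> ['e', 'a', 'c']
'c': index 2 in ['e', 'a', 'c'] -> ['c', 'e', 'a']
'c': index 0 in ['c', 'e', 'a'] -> ['c', 'e', 'a']
'e': index 1 in ['c', 'e', 'a'] -> ['e', 'c', 'a']
'e': index 0 in ['e', 'c', 'a'] -> ['e', 'c', 'a']
'a': index 2 in ['e', 'c', 'a'] -> ['a', 'e', 'c']


Output: [0, 0, 0, 2, 2, 0, 1, 0, 2]


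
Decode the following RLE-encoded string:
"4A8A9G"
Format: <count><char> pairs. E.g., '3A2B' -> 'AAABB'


Expanding each <count><char> pair:
  4A -> 'AAAA'
  8A -> 'AAAAAAAA'
  9G -> 'GGGGGGGGG'

Decoded = AAAAAAAAAAAAGGGGGGGGG


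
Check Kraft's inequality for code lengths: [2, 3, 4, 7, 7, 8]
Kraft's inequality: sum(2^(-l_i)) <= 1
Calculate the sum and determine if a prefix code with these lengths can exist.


Sum = 2^(-2) + 2^(-3) + 2^(-4) + 2^(-7) + 2^(-7) + 2^(-8)
    = 0.25 + 0.125 + 0.0625 + 0.0078125 + 0.0078125 + 0.00390625
    = 117/256 = 0.45703125
Since 0.45703125 <= 1, Kraft's inequality IS satisfied.
A prefix code with these lengths CAN exist.

Kraft sum = 0.45703125. Satisfied.


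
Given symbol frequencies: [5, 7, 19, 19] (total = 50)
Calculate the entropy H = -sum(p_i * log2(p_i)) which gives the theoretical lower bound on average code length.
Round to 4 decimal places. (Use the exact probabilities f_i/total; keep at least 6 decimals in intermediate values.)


Per-symbol terms -p_i * log2(p_i) with p_i = f_i/50:
  p = 5/50 = 0.100000: log2(p) = -3.321928, -p*log2(p) = 0.332193
  p = 7/50 = 0.140000: log2(p) = -2.836501, -p*log2(p) = 0.397110
  p = 19/50 = 0.380000: log2(p) = -1.395929, -p*log2(p) = 0.530453
  p = 19/50 = 0.380000: log2(p) = -1.395929, -p*log2(p) = 0.530453
H = 0.332193 + 0.397110 + 0.530453 + 0.530453 = 1.790209

H = 1.7902 bits/symbol


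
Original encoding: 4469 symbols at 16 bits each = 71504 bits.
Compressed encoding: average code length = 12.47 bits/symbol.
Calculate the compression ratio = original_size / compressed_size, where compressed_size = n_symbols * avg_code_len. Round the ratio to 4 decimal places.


original_size = n_symbols * orig_bits = 4469 * 16 = 71504 bits
compressed_size = n_symbols * avg_code_len = 4469 * 12.47 = 55728.43 bits
ratio = original_size / compressed_size = 71504 / 55728.43 = 1.2831

Compression ratio = 1.2831


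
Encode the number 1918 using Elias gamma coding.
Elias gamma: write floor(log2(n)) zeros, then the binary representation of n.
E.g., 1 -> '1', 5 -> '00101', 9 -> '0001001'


num_bits = floor(log2(1918)) + 1 = 11
leading_zeros = num_bits - 1 = 10
binary(1918) = 11101111110

Elias gamma(1918) = '0000000000' + '11101111110' = 000000000011101111110 (21 bits)


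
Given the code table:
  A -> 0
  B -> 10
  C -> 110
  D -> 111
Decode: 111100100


Decoding:
111 -> D
10 -> B
0 -> A
10 -> B
0 -> A


Result: DBABA


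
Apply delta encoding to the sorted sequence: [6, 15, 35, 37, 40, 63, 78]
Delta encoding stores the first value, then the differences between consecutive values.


First value: 6
Deltas:
  15 - 6 = 9
  35 - 15 = 20
  37 - 35 = 2
  40 - 37 = 3
  63 - 40 = 23
  78 - 63 = 15


Delta encoded: [6, 9, 20, 2, 3, 23, 15]


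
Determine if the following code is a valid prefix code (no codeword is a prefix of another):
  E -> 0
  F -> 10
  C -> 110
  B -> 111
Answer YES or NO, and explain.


Checking each pair (does one codeword prefix another?):
  E='0' vs F='10': no prefix
  E='0' vs C='110': no prefix
  E='0' vs B='111': no prefix
  F='10' vs E='0': no prefix
  F='10' vs C='110': no prefix
  F='10' vs B='111': no prefix
  C='110' vs E='0': no prefix
  C='110' vs F='10': no prefix
  C='110' vs B='111': no prefix
  B='111' vs E='0': no prefix
  B='111' vs F='10': no prefix
  B='111' vs C='110': no prefix
No violation found over all pairs.

YES -- this is a valid prefix code. No codeword is a prefix of any other codeword.


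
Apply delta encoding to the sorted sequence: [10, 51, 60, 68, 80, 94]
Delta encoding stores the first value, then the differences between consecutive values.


First value: 10
Deltas:
  51 - 10 = 41
  60 - 51 = 9
  68 - 60 = 8
  80 - 68 = 12
  94 - 80 = 14


Delta encoded: [10, 41, 9, 8, 12, 14]


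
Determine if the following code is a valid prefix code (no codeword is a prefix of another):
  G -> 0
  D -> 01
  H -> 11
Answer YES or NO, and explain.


Checking each pair (does one codeword prefix another?):
  G='0' vs D='01': prefix -- VIOLATION

NO -- this is NOT a valid prefix code. G (0) is a prefix of D (01).


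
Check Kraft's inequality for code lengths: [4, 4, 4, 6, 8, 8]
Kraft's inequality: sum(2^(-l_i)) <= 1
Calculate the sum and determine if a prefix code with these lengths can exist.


Sum = 2^(-4) + 2^(-4) + 2^(-4) + 2^(-6) + 2^(-8) + 2^(-8)
    = 0.0625 + 0.0625 + 0.0625 + 0.015625 + 0.00390625 + 0.00390625
    = 54/256 = 0.2109375
Since 0.2109375 <= 1, Kraft's inequality IS satisfied.
A prefix code with these lengths CAN exist.

Kraft sum = 0.2109375. Satisfied.
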